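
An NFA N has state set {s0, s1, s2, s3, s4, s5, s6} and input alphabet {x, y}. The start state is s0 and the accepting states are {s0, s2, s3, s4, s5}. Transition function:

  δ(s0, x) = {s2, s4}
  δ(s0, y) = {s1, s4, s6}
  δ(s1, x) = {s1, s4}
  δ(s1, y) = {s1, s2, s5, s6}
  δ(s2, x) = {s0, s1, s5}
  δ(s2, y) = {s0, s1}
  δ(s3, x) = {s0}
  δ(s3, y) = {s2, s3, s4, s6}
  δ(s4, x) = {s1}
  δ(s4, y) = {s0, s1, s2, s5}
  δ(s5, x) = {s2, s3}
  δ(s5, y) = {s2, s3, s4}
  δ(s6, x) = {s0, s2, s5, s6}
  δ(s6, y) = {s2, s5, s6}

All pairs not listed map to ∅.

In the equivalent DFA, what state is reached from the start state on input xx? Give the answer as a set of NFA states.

Start: {s0}.
δ(s0,x) = {s2, s4}.
Union: {s2, s4}.
After x: {s2, s4}.
δ(s2,x) = {s0, s1, s5}; δ(s4,x) = {s1}.
Union: {s0, s1, s5}.
After x: {s0, s1, s5}.

{s0, s1, s5}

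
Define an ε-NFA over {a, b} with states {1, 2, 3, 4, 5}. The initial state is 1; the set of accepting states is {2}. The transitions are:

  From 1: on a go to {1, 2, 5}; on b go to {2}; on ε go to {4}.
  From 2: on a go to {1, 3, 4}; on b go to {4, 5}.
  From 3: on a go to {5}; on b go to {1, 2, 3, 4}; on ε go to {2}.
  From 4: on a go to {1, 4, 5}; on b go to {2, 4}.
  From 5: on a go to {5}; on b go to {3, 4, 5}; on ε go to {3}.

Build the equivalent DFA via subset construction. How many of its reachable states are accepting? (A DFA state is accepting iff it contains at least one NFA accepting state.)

Start state of the DFA: {1, 4} (ε-closure of the NFA start).
{1, 4} --a--> {1, 2, 3, 4, 5}  [new]
{1, 4} --b--> {2, 4}  [new]
{1, 2, 3, 4, 5} --a--> {1, 2, 3, 4, 5}  [seen]
{1, 2, 3, 4, 5} --b--> {1, 2, 3, 4, 5}  [seen]
{2, 4} --a--> {1, 2, 3, 4, 5}  [seen]
{2, 4} --b--> {2, 3, 4, 5}  [new]
{2, 3, 4, 5} --a--> {1, 2, 3, 4, 5}  [seen]
{2, 3, 4, 5} --b--> {1, 2, 3, 4, 5}  [seen]
Reachable DFA states: {1, 4}, {1, 2, 3, 4, 5}, {2, 4}, {2, 3, 4, 5}.
Accepting DFA states (contain an NFA accepting state): {1, 2, 3, 4, 5}, {2, 4}, {2, 3, 4, 5}.

3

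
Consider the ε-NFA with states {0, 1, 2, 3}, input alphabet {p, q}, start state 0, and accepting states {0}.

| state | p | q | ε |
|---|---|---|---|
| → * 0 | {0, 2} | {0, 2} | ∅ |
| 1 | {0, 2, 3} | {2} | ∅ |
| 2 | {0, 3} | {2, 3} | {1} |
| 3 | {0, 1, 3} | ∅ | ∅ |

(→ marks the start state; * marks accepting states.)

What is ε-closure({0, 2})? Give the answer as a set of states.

Begin with {0, 2}.
2 →ε {1}; add 1.
ε-closure = {0, 1, 2}.

{0, 1, 2}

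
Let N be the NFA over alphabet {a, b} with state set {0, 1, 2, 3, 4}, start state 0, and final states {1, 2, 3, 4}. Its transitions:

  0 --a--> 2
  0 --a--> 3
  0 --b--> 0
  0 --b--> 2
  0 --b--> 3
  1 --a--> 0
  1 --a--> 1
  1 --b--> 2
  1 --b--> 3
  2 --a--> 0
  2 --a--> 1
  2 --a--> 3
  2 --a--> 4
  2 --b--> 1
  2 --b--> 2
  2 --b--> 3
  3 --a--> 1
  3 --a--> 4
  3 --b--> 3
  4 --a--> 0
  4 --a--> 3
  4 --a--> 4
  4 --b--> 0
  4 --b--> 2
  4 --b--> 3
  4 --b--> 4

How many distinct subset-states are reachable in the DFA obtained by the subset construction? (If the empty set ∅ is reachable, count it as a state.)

8

Start state of the DFA: {0}.
{0} --a--> {2, 3}  [new]
{0} --b--> {0, 2, 3}  [new]
{2, 3} --a--> {0, 1, 3, 4}  [new]
{2, 3} --b--> {1, 2, 3}  [new]
{0, 2, 3} --a--> {0, 1, 2, 3, 4}  [new]
{0, 2, 3} --b--> {0, 1, 2, 3}  [new]
{0, 1, 3, 4} --a--> {0, 1, 2, 3, 4}  [seen]
{0, 1, 3, 4} --b--> {0, 2, 3, 4}  [new]
{1, 2, 3} --a--> {0, 1, 3, 4}  [seen]
{1, 2, 3} --b--> {1, 2, 3}  [seen]
{0, 1, 2, 3, 4} --a--> {0, 1, 2, 3, 4}  [seen]
{0, 1, 2, 3, 4} --b--> {0, 1, 2, 3, 4}  [seen]
{0, 1, 2, 3} --a--> {0, 1, 2, 3, 4}  [seen]
{0, 1, 2, 3} --b--> {0, 1, 2, 3}  [seen]
{0, 2, 3, 4} --a--> {0, 1, 2, 3, 4}  [seen]
{0, 2, 3, 4} --b--> {0, 1, 2, 3, 4}  [seen]
Reachable DFA states: {0}, {2, 3}, {0, 2, 3}, {0, 1, 3, 4}, {1, 2, 3}, {0, 1, 2, 3, 4}, {0, 1, 2, 3}, {0, 2, 3, 4}.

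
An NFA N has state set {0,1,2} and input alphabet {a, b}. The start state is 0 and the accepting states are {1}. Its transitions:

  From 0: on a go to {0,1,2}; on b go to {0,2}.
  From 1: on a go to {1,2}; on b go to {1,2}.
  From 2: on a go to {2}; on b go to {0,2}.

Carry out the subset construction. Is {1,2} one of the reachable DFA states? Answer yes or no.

no

Start state of the DFA: {0}.
{0} --a--> {0,1,2}  [new]
{0} --b--> {0,2}  [new]
{0,1,2} --a--> {0,1,2}  [seen]
{0,1,2} --b--> {0,1,2}  [seen]
{0,2} --a--> {0,1,2}  [seen]
{0,2} --b--> {0,2}  [seen]
Reachable DFA states: {0}, {0,1,2}, {0,2}.
{1,2} is not among them.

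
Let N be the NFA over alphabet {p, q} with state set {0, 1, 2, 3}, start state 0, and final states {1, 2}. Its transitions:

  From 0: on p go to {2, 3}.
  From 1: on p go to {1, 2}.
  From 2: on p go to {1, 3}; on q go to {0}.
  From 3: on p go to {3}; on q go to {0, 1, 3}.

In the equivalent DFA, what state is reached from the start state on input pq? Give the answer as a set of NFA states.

{0, 1, 3}

Start: {0}.
δ(0,p) = {2, 3}.
Union: {2, 3}.
After p: {2, 3}.
δ(2,q) = {0}; δ(3,q) = {0, 1, 3}.
Union: {0, 1, 3}.
After q: {0, 1, 3}.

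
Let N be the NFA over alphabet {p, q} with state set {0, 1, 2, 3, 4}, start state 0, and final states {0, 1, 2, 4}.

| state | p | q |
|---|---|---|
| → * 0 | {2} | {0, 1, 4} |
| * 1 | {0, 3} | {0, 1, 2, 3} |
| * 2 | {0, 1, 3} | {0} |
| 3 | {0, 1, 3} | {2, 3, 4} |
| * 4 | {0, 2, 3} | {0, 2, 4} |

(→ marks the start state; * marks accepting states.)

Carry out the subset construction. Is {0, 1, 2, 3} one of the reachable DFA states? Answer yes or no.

yes

Start state of the DFA: {0}.
{0} --p--> {2}  [new]
{0} --q--> {0, 1, 4}  [new]
{2} --p--> {0, 1, 3}  [new]
{2} --q--> {0}  [seen]
{0, 1, 4} --p--> {0, 2, 3}  [new]
{0, 1, 4} --q--> {0, 1, 2, 3, 4}  [new]
{0, 1, 3} --p--> {0, 1, 2, 3}  [new]
{0, 1, 3} --q--> {0, 1, 2, 3, 4}  [seen]
{0, 2, 3} --p--> {0, 1, 2, 3}  [seen]
{0, 2, 3} --q--> {0, 1, 2, 3, 4}  [seen]
{0, 1, 2, 3, 4} --p--> {0, 1, 2, 3}  [seen]
{0, 1, 2, 3, 4} --q--> {0, 1, 2, 3, 4}  [seen]
{0, 1, 2, 3} --p--> {0, 1, 2, 3}  [seen]
{0, 1, 2, 3} --q--> {0, 1, 2, 3, 4}  [seen]
Reachable DFA states: {0}, {2}, {0, 1, 4}, {0, 1, 3}, {0, 2, 3}, {0, 1, 2, 3, 4}, {0, 1, 2, 3}.
{0, 1, 2, 3} is among them.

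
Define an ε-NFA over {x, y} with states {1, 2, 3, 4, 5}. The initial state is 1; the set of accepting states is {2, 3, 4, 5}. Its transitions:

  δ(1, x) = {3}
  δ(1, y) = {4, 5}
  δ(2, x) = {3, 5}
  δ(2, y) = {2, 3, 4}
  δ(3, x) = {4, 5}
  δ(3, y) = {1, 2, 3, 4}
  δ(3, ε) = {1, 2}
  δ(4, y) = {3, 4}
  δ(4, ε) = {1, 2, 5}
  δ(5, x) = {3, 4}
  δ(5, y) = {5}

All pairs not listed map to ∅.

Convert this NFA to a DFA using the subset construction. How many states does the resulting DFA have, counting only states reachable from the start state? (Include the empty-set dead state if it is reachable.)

Start state of the DFA: {1} (ε-closure of the NFA start).
{1} --x--> {1, 2, 3}  [new]
{1} --y--> {1, 2, 4, 5}  [new]
{1, 2, 3} --x--> {1, 2, 3, 4, 5}  [new]
{1, 2, 3} --y--> {1, 2, 3, 4, 5}  [seen]
{1, 2, 4, 5} --x--> {1, 2, 3, 4, 5}  [seen]
{1, 2, 4, 5} --y--> {1, 2, 3, 4, 5}  [seen]
{1, 2, 3, 4, 5} --x--> {1, 2, 3, 4, 5}  [seen]
{1, 2, 3, 4, 5} --y--> {1, 2, 3, 4, 5}  [seen]
Reachable DFA states: {1}, {1, 2, 3}, {1, 2, 4, 5}, {1, 2, 3, 4, 5}.

4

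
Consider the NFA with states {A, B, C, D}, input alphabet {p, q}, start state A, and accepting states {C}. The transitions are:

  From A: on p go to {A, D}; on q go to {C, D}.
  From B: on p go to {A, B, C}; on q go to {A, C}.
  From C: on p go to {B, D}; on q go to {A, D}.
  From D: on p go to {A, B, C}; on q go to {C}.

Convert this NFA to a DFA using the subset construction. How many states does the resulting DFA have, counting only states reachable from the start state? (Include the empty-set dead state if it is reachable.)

5

Start state of the DFA: {A}.
{A} --p--> {A, D}  [new]
{A} --q--> {C, D}  [new]
{A, D} --p--> {A, B, C, D}  [new]
{A, D} --q--> {C, D}  [seen]
{C, D} --p--> {A, B, C, D}  [seen]
{C, D} --q--> {A, C, D}  [new]
{A, B, C, D} --p--> {A, B, C, D}  [seen]
{A, B, C, D} --q--> {A, C, D}  [seen]
{A, C, D} --p--> {A, B, C, D}  [seen]
{A, C, D} --q--> {A, C, D}  [seen]
Reachable DFA states: {A}, {A, D}, {C, D}, {A, B, C, D}, {A, C, D}.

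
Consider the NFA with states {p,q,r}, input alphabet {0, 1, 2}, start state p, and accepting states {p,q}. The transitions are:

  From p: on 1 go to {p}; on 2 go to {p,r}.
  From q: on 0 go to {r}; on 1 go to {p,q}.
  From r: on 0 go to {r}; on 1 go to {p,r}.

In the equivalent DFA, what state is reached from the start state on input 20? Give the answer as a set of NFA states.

{r}

Start: {p}.
δ(p,2) = {p,r}.
Union: {p,r}.
After 2: {p,r}.
δ(p,0) = ∅; δ(r,0) = {r}.
Union: {r}.
After 0: {r}.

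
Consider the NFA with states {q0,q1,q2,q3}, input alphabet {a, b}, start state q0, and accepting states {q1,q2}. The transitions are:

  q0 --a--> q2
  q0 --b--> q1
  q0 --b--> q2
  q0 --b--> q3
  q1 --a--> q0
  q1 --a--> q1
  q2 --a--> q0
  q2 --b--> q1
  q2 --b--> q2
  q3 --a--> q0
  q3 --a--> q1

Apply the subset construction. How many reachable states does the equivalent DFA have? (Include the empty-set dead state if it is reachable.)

6

Start state of the DFA: {q0}.
{q0} --a--> {q2}  [new]
{q0} --b--> {q1,q2,q3}  [new]
{q2} --a--> {q0}  [seen]
{q2} --b--> {q1,q2}  [new]
{q1,q2,q3} --a--> {q0,q1}  [new]
{q1,q2,q3} --b--> {q1,q2}  [seen]
{q1,q2} --a--> {q0,q1}  [seen]
{q1,q2} --b--> {q1,q2}  [seen]
{q0,q1} --a--> {q0,q1,q2}  [new]
{q0,q1} --b--> {q1,q2,q3}  [seen]
{q0,q1,q2} --a--> {q0,q1,q2}  [seen]
{q0,q1,q2} --b--> {q1,q2,q3}  [seen]
Reachable DFA states: {q0}, {q2}, {q1,q2,q3}, {q1,q2}, {q0,q1}, {q0,q1,q2}.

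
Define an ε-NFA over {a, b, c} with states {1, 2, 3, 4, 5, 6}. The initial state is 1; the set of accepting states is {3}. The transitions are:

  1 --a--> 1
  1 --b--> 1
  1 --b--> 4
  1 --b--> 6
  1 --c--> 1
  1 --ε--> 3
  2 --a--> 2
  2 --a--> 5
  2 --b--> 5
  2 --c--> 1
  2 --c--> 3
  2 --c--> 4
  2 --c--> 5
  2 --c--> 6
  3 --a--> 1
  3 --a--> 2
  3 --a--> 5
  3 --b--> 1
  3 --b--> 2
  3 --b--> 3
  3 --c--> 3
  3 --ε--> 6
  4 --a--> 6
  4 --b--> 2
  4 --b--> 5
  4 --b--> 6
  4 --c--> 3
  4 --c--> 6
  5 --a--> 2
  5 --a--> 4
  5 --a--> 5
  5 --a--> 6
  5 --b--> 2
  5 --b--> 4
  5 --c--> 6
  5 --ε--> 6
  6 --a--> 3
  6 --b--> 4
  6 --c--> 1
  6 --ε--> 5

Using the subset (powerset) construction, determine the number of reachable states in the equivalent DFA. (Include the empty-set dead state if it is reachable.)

Start state of the DFA: {1, 3, 5, 6} (ε-closure of the NFA start).
{1, 3, 5, 6} --a--> {1, 2, 3, 4, 5, 6}  [new]
{1, 3, 5, 6} --b--> {1, 2, 3, 4, 5, 6}  [seen]
{1, 3, 5, 6} --c--> {1, 3, 5, 6}  [seen]
{1, 2, 3, 4, 5, 6} --a--> {1, 2, 3, 4, 5, 6}  [seen]
{1, 2, 3, 4, 5, 6} --b--> {1, 2, 3, 4, 5, 6}  [seen]
{1, 2, 3, 4, 5, 6} --c--> {1, 3, 4, 5, 6}  [new]
{1, 3, 4, 5, 6} --a--> {1, 2, 3, 4, 5, 6}  [seen]
{1, 3, 4, 5, 6} --b--> {1, 2, 3, 4, 5, 6}  [seen]
{1, 3, 4, 5, 6} --c--> {1, 3, 5, 6}  [seen]
Reachable DFA states: {1, 3, 5, 6}, {1, 2, 3, 4, 5, 6}, {1, 3, 4, 5, 6}.

3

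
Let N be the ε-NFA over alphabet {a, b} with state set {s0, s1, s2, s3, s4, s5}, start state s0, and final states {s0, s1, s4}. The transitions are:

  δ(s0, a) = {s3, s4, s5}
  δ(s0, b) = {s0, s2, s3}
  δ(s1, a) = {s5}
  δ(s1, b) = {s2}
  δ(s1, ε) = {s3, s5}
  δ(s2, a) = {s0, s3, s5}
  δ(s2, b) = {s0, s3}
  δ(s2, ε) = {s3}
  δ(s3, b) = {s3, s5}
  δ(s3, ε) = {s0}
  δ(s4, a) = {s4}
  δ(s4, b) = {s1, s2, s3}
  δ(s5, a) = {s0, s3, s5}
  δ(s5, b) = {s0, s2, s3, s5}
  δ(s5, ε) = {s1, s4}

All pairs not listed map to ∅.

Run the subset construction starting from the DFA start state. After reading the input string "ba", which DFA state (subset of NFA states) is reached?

{s0, s1, s3, s4, s5}

Start: {s0}.
δ(s0,b) = {s0, s2, s3}.
Union: {s0, s2, s3}.
After b: {s0, s2, s3}.
δ(s0,a) = {s3, s4, s5}; δ(s2,a) = {s0, s3, s5}; δ(s3,a) = ∅.
Union: {s0, s3, s4, s5}.
ε-closure gives {s0, s1, s3, s4, s5}.
After a: {s0, s1, s3, s4, s5}.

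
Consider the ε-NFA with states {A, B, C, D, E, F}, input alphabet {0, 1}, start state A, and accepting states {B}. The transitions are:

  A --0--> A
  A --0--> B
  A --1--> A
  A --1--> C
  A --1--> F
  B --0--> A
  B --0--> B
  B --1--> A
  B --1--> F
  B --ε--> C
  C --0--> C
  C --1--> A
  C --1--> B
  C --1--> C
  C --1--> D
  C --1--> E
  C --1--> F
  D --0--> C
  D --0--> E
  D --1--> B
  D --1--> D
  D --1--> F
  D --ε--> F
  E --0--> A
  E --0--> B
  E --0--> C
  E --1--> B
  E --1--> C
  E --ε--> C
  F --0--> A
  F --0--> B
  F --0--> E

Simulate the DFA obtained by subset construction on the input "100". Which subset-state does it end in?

Start: {A}.
δ(A,1) = {A, C, F}.
Union: {A, C, F}.
After 1: {A, C, F}.
δ(A,0) = {A, B}; δ(C,0) = {C}; δ(F,0) = {A, B, E}.
Union: {A, B, C, E}.
After 0: {A, B, C, E}.
δ(A,0) = {A, B}; δ(B,0) = {A, B}; δ(C,0) = {C}; δ(E,0) = {A, B, C}.
Union: {A, B, C}.
After 0: {A, B, C}.

{A, B, C}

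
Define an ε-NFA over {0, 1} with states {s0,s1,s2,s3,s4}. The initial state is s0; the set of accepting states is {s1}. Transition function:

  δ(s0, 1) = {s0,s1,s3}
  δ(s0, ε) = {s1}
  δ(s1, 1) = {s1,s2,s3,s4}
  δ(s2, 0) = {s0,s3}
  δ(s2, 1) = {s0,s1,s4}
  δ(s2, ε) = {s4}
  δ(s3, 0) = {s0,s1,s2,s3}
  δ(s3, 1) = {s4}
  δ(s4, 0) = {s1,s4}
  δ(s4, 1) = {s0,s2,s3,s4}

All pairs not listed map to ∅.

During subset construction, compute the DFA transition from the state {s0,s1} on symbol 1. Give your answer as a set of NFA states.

δ(s0,1) = {s0,s1,s3}; δ(s1,1) = {s1,s2,s3,s4}.
Union: {s0,s1,s2,s3,s4}.

{s0,s1,s2,s3,s4}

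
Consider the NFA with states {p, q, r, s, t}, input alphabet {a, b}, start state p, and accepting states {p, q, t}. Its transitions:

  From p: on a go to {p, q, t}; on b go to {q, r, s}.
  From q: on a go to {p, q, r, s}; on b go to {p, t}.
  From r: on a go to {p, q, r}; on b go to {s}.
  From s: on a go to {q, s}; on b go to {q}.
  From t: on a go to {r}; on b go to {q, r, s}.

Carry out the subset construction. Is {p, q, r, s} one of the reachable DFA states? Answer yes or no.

yes

Start state of the DFA: {p}.
{p} --a--> {p, q, t}  [new]
{p} --b--> {q, r, s}  [new]
{p, q, t} --a--> {p, q, r, s, t}  [new]
{p, q, t} --b--> {p, q, r, s, t}  [seen]
{q, r, s} --a--> {p, q, r, s}  [new]
{q, r, s} --b--> {p, q, s, t}  [new]
{p, q, r, s, t} --a--> {p, q, r, s, t}  [seen]
{p, q, r, s, t} --b--> {p, q, r, s, t}  [seen]
{p, q, r, s} --a--> {p, q, r, s, t}  [seen]
{p, q, r, s} --b--> {p, q, r, s, t}  [seen]
{p, q, s, t} --a--> {p, q, r, s, t}  [seen]
{p, q, s, t} --b--> {p, q, r, s, t}  [seen]
Reachable DFA states: {p}, {p, q, t}, {q, r, s}, {p, q, r, s, t}, {p, q, r, s}, {p, q, s, t}.
{p, q, r, s} is among them.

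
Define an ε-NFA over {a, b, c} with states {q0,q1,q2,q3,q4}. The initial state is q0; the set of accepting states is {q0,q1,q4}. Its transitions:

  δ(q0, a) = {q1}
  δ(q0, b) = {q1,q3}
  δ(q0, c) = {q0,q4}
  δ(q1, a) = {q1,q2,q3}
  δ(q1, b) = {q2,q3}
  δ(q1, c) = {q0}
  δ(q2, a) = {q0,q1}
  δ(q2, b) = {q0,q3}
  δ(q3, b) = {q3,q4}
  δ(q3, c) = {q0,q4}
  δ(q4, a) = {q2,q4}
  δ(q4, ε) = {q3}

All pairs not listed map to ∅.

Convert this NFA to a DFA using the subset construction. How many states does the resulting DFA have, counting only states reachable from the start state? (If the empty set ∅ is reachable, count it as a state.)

Start state of the DFA: {q0} (ε-closure of the NFA start).
{q0} --a--> {q1}  [new]
{q0} --b--> {q1,q3}  [new]
{q0} --c--> {q0,q3,q4}  [new]
{q1} --a--> {q1,q2,q3}  [new]
{q1} --b--> {q2,q3}  [new]
{q1} --c--> {q0}  [seen]
{q1,q3} --a--> {q1,q2,q3}  [seen]
{q1,q3} --b--> {q2,q3,q4}  [new]
{q1,q3} --c--> {q0,q3,q4}  [seen]
{q0,q3,q4} --a--> {q1,q2,q3,q4}  [new]
{q0,q3,q4} --b--> {q1,q3,q4}  [new]
{q0,q3,q4} --c--> {q0,q3,q4}  [seen]
{q1,q2,q3} --a--> {q0,q1,q2,q3}  [new]
{q1,q2,q3} --b--> {q0,q2,q3,q4}  [new]
{q1,q2,q3} --c--> {q0,q3,q4}  [seen]
{q2,q3} --a--> {q0,q1}  [new]
{q2,q3} --b--> {q0,q3,q4}  [seen]
{q2,q3} --c--> {q0,q3,q4}  [seen]
{q2,q3,q4} --a--> {q0,q1,q2,q3,q4}  [new]
{q2,q3,q4} --b--> {q0,q3,q4}  [seen]
{q2,q3,q4} --c--> {q0,q3,q4}  [seen]
{q1,q2,q3,q4} --a--> {q0,q1,q2,q3,q4}  [seen]
{q1,q2,q3,q4} --b--> {q0,q2,q3,q4}  [seen]
{q1,q2,q3,q4} --c--> {q0,q3,q4}  [seen]
{q1,q3,q4} --a--> {q1,q2,q3,q4}  [seen]
{q1,q3,q4} --b--> {q2,q3,q4}  [seen]
{q1,q3,q4} --c--> {q0,q3,q4}  [seen]
{q0,q1,q2,q3} --a--> {q0,q1,q2,q3}  [seen]
{q0,q1,q2,q3} --b--> {q0,q1,q2,q3,q4}  [seen]
{q0,q1,q2,q3} --c--> {q0,q3,q4}  [seen]
{q0,q2,q3,q4} --a--> {q0,q1,q2,q3,q4}  [seen]
{q0,q2,q3,q4} --b--> {q0,q1,q3,q4}  [new]
{q0,q2,q3,q4} --c--> {q0,q3,q4}  [seen]
{q0,q1} --a--> {q1,q2,q3}  [seen]
{q0,q1} --b--> {q1,q2,q3}  [seen]
{q0,q1} --c--> {q0,q3,q4}  [seen]
{q0,q1,q2,q3,q4} --a--> {q0,q1,q2,q3,q4}  [seen]
{q0,q1,q2,q3,q4} --b--> {q0,q1,q2,q3,q4}  [seen]
{q0,q1,q2,q3,q4} --c--> {q0,q3,q4}  [seen]
{q0,q1,q3,q4} --a--> {q1,q2,q3,q4}  [seen]
{q0,q1,q3,q4} --b--> {q1,q2,q3,q4}  [seen]
{q0,q1,q3,q4} --c--> {q0,q3,q4}  [seen]
Reachable DFA states: {q0}, {q1}, {q1,q3}, {q0,q3,q4}, {q1,q2,q3}, {q2,q3}, {q2,q3,q4}, {q1,q2,q3,q4}, {q1,q3,q4}, {q0,q1,q2,q3}, {q0,q2,q3,q4}, {q0,q1}, {q0,q1,q2,q3,q4}, {q0,q1,q3,q4}.

14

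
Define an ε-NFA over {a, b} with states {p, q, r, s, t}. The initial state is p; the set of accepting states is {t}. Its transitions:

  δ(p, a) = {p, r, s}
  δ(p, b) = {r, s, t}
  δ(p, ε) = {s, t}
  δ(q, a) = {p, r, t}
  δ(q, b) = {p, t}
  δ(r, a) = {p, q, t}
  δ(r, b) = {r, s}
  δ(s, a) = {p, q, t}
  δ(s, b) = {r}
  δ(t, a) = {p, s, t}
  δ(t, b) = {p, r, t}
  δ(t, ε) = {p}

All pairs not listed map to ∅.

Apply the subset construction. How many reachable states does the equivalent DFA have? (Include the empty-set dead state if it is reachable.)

3

Start state of the DFA: {p, s, t} (ε-closure of the NFA start).
{p, s, t} --a--> {p, q, r, s, t}  [new]
{p, s, t} --b--> {p, r, s, t}  [new]
{p, q, r, s, t} --a--> {p, q, r, s, t}  [seen]
{p, q, r, s, t} --b--> {p, r, s, t}  [seen]
{p, r, s, t} --a--> {p, q, r, s, t}  [seen]
{p, r, s, t} --b--> {p, r, s, t}  [seen]
Reachable DFA states: {p, s, t}, {p, q, r, s, t}, {p, r, s, t}.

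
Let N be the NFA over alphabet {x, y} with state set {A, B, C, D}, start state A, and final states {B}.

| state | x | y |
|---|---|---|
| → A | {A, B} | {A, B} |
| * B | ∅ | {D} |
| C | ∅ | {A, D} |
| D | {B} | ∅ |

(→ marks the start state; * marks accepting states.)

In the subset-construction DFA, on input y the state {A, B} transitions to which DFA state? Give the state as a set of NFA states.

{A, B, D}

δ(A,y) = {A, B}; δ(B,y) = {D}.
Union: {A, B, D}.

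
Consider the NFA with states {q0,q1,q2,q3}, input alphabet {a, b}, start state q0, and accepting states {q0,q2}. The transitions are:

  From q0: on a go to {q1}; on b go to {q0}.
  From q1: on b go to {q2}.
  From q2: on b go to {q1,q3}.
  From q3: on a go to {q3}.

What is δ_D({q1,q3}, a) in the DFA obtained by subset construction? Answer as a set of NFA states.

{q3}

δ(q1,a) = ∅; δ(q3,a) = {q3}.
Union: {q3}.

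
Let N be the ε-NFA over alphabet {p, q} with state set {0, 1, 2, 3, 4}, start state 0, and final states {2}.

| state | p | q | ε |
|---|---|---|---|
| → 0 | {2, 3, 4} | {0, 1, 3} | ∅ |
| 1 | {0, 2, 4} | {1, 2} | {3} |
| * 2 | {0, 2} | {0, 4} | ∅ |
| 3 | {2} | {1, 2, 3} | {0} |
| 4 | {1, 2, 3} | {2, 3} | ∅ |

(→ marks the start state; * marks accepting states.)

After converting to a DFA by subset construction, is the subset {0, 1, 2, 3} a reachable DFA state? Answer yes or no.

Start state of the DFA: {0} (ε-closure of the NFA start).
{0} --p--> {0, 2, 3, 4}  [new]
{0} --q--> {0, 1, 3}  [new]
{0, 2, 3, 4} --p--> {0, 1, 2, 3, 4}  [new]
{0, 2, 3, 4} --q--> {0, 1, 2, 3, 4}  [seen]
{0, 1, 3} --p--> {0, 2, 3, 4}  [seen]
{0, 1, 3} --q--> {0, 1, 2, 3}  [new]
{0, 1, 2, 3, 4} --p--> {0, 1, 2, 3, 4}  [seen]
{0, 1, 2, 3, 4} --q--> {0, 1, 2, 3, 4}  [seen]
{0, 1, 2, 3} --p--> {0, 2, 3, 4}  [seen]
{0, 1, 2, 3} --q--> {0, 1, 2, 3, 4}  [seen]
Reachable DFA states: {0}, {0, 2, 3, 4}, {0, 1, 3}, {0, 1, 2, 3, 4}, {0, 1, 2, 3}.
{0, 1, 2, 3} is among them.

yes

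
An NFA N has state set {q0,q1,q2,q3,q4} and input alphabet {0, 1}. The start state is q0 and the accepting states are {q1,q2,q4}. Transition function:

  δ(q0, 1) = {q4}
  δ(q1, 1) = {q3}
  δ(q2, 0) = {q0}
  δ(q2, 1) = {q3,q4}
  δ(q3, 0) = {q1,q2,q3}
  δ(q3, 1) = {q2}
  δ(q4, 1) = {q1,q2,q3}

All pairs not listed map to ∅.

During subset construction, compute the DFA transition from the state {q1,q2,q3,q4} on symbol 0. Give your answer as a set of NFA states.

{q0,q1,q2,q3}

δ(q1,0) = ∅; δ(q2,0) = {q0}; δ(q3,0) = {q1,q2,q3}; δ(q4,0) = ∅.
Union: {q0,q1,q2,q3}.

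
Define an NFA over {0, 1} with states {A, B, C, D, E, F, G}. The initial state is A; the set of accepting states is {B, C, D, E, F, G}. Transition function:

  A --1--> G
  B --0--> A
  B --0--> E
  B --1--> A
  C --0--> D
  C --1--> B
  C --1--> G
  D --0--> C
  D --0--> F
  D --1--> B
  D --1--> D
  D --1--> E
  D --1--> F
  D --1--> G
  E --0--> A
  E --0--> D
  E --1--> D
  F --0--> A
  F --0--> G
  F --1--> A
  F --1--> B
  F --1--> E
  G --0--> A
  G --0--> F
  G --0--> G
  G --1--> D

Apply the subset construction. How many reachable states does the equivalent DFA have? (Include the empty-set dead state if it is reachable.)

16

Start state of the DFA: {A}.
{A} --0--> ∅  [new]
{A} --1--> {G}  [new]
∅ --0--> ∅  [seen]
∅ --1--> ∅  [seen]
{G} --0--> {A, F, G}  [new]
{G} --1--> {D}  [new]
{A, F, G} --0--> {A, F, G}  [seen]
{A, F, G} --1--> {A, B, D, E, G}  [new]
{D} --0--> {C, F}  [new]
{D} --1--> {B, D, E, F, G}  [new]
{A, B, D, E, G} --0--> {A, C, D, E, F, G}  [new]
{A, B, D, E, G} --1--> {A, B, D, E, F, G}  [new]
{C, F} --0--> {A, D, G}  [new]
{C, F} --1--> {A, B, E, G}  [new]
{B, D, E, F, G} --0--> {A, C, D, E, F, G}  [seen]
{B, D, E, F, G} --1--> {A, B, D, E, F, G}  [seen]
{A, C, D, E, F, G} --0--> {A, C, D, F, G}  [new]
{A, C, D, E, F, G} --1--> {A, B, D, E, F, G}  [seen]
{A, B, D, E, F, G} --0--> {A, C, D, E, F, G}  [seen]
{A, B, D, E, F, G} --1--> {A, B, D, E, F, G}  [seen]
{A, D, G} --0--> {A, C, F, G}  [new]
{A, D, G} --1--> {B, D, E, F, G}  [seen]
{A, B, E, G} --0--> {A, D, E, F, G}  [new]
{A, B, E, G} --1--> {A, D, G}  [seen]
{A, C, D, F, G} --0--> {A, C, D, F, G}  [seen]
{A, C, D, F, G} --1--> {A, B, D, E, F, G}  [seen]
{A, C, F, G} --0--> {A, D, F, G}  [new]
{A, C, F, G} --1--> {A, B, D, E, G}  [seen]
{A, D, E, F, G} --0--> {A, C, D, F, G}  [seen]
{A, D, E, F, G} --1--> {A, B, D, E, F, G}  [seen]
{A, D, F, G} --0--> {A, C, F, G}  [seen]
{A, D, F, G} --1--> {A, B, D, E, F, G}  [seen]
Reachable DFA states: {A}, ∅, {G}, {A, F, G}, {D}, {A, B, D, E, G}, {C, F}, {B, D, E, F, G}, {A, C, D, E, F, G}, {A, B, D, E, F, G}, {A, D, G}, {A, B, E, G}, {A, C, D, F, G}, {A, C, F, G}, {A, D, E, F, G}, {A, D, F, G}.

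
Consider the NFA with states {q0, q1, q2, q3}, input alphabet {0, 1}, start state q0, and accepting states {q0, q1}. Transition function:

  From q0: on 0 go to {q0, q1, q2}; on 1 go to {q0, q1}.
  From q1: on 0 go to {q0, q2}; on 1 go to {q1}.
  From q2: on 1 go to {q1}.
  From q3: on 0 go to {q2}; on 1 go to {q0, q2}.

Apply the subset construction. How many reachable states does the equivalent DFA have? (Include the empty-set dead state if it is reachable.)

Start state of the DFA: {q0}.
{q0} --0--> {q0, q1, q2}  [new]
{q0} --1--> {q0, q1}  [new]
{q0, q1, q2} --0--> {q0, q1, q2}  [seen]
{q0, q1, q2} --1--> {q0, q1}  [seen]
{q0, q1} --0--> {q0, q1, q2}  [seen]
{q0, q1} --1--> {q0, q1}  [seen]
Reachable DFA states: {q0}, {q0, q1, q2}, {q0, q1}.

3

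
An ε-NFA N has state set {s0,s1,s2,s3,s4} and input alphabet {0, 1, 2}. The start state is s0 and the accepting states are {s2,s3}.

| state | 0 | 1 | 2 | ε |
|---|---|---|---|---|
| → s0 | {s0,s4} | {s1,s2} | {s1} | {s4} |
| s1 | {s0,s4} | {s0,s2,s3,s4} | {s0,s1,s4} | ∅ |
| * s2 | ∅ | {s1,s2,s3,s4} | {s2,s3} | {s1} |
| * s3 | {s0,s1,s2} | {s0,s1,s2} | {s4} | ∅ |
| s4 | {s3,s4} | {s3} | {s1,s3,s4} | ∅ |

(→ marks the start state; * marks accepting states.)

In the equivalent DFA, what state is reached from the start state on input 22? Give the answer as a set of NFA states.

Start: {s0,s4}.
δ(s0,2) = {s1}; δ(s4,2) = {s1,s3,s4}.
Union: {s1,s3,s4}.
After 2: {s1,s3,s4}.
δ(s1,2) = {s0,s1,s4}; δ(s3,2) = {s4}; δ(s4,2) = {s1,s3,s4}.
Union: {s0,s1,s3,s4}.
After 2: {s0,s1,s3,s4}.

{s0,s1,s3,s4}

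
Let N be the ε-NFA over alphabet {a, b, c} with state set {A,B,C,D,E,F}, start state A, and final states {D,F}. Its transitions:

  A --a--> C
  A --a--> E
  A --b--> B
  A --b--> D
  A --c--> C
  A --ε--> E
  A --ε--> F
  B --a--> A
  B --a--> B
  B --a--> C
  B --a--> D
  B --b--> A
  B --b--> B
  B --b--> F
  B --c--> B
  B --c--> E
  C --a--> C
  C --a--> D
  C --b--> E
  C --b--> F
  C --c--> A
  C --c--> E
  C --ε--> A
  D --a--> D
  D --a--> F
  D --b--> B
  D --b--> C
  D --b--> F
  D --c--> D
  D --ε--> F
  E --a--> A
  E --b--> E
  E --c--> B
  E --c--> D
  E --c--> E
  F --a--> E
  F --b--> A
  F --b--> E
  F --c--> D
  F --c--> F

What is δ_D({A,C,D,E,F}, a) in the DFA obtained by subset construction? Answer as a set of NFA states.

{A,C,D,E,F}

δ(A,a) = {C,E}; δ(C,a) = {C,D}; δ(D,a) = {D,F}; δ(E,a) = {A}; δ(F,a) = {E}.
Union: {A,C,D,E,F}.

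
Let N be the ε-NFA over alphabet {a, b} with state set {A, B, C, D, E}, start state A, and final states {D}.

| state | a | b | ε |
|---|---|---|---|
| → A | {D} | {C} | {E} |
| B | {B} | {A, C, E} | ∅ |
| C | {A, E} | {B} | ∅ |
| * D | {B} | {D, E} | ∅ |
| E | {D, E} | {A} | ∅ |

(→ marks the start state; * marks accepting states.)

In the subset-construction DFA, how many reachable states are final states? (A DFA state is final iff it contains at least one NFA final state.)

6

Start state of the DFA: {A, E} (ε-closure of the NFA start).
{A, E} --a--> {D, E}  [new]
{A, E} --b--> {A, C, E}  [new]
{D, E} --a--> {B, D, E}  [new]
{D, E} --b--> {A, D, E}  [new]
{A, C, E} --a--> {A, D, E}  [seen]
{A, C, E} --b--> {A, B, C, E}  [new]
{B, D, E} --a--> {B, D, E}  [seen]
{B, D, E} --b--> {A, C, D, E}  [new]
{A, D, E} --a--> {B, D, E}  [seen]
{A, D, E} --b--> {A, C, D, E}  [seen]
{A, B, C, E} --a--> {A, B, D, E}  [new]
{A, B, C, E} --b--> {A, B, C, E}  [seen]
{A, C, D, E} --a--> {A, B, D, E}  [seen]
{A, C, D, E} --b--> {A, B, C, D, E}  [new]
{A, B, D, E} --a--> {B, D, E}  [seen]
{A, B, D, E} --b--> {A, C, D, E}  [seen]
{A, B, C, D, E} --a--> {A, B, D, E}  [seen]
{A, B, C, D, E} --b--> {A, B, C, D, E}  [seen]
Reachable DFA states: {A, E}, {D, E}, {A, C, E}, {B, D, E}, {A, D, E}, {A, B, C, E}, {A, C, D, E}, {A, B, D, E}, {A, B, C, D, E}.
Accepting DFA states (contain an NFA accepting state): {D, E}, {B, D, E}, {A, D, E}, {A, C, D, E}, {A, B, D, E}, {A, B, C, D, E}.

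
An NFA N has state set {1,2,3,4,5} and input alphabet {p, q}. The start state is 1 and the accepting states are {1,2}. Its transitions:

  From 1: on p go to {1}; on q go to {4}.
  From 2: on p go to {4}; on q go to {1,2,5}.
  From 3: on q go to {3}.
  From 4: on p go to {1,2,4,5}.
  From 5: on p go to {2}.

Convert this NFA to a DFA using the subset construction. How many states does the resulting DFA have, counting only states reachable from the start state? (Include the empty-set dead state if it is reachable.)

Start state of the DFA: {1}.
{1} --p--> {1}  [seen]
{1} --q--> {4}  [new]
{4} --p--> {1,2,4,5}  [new]
{4} --q--> ∅  [new]
{1,2,4,5} --p--> {1,2,4,5}  [seen]
{1,2,4,5} --q--> {1,2,4,5}  [seen]
∅ --p--> ∅  [seen]
∅ --q--> ∅  [seen]
Reachable DFA states: {1}, {4}, {1,2,4,5}, ∅.

4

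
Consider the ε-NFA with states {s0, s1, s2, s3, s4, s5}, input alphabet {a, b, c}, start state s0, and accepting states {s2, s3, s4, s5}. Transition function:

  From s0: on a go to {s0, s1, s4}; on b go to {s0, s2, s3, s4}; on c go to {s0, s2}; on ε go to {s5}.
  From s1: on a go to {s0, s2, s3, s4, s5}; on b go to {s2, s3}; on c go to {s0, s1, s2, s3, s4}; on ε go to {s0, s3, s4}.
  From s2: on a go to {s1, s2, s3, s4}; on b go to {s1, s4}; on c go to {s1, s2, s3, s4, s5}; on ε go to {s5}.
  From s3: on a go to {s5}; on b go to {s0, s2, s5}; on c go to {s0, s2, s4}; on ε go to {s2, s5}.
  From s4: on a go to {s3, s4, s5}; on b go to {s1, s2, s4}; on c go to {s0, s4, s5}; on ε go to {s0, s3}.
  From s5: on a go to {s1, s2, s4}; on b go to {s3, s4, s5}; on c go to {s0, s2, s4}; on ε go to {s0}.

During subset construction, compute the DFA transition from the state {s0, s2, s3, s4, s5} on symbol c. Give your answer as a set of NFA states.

δ(s0,c) = {s0, s2}; δ(s2,c) = {s1, s2, s3, s4, s5}; δ(s3,c) = {s0, s2, s4}; δ(s4,c) = {s0, s4, s5}; δ(s5,c) = {s0, s2, s4}.
Union: {s0, s1, s2, s3, s4, s5}.

{s0, s1, s2, s3, s4, s5}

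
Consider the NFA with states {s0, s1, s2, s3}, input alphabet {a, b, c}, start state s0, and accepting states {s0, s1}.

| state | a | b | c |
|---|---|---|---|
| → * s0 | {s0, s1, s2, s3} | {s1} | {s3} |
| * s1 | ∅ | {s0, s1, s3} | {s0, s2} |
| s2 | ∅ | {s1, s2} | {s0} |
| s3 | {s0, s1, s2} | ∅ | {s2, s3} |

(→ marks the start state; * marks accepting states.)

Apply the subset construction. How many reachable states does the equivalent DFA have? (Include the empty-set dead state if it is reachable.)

Start state of the DFA: {s0}.
{s0} --a--> {s0, s1, s2, s3}  [new]
{s0} --b--> {s1}  [new]
{s0} --c--> {s3}  [new]
{s0, s1, s2, s3} --a--> {s0, s1, s2, s3}  [seen]
{s0, s1, s2, s3} --b--> {s0, s1, s2, s3}  [seen]
{s0, s1, s2, s3} --c--> {s0, s2, s3}  [new]
{s1} --a--> ∅  [new]
{s1} --b--> {s0, s1, s3}  [new]
{s1} --c--> {s0, s2}  [new]
{s3} --a--> {s0, s1, s2}  [new]
{s3} --b--> ∅  [seen]
{s3} --c--> {s2, s3}  [new]
{s0, s2, s3} --a--> {s0, s1, s2, s3}  [seen]
{s0, s2, s3} --b--> {s1, s2}  [new]
{s0, s2, s3} --c--> {s0, s2, s3}  [seen]
∅ --a--> ∅  [seen]
∅ --b--> ∅  [seen]
∅ --c--> ∅  [seen]
{s0, s1, s3} --a--> {s0, s1, s2, s3}  [seen]
{s0, s1, s3} --b--> {s0, s1, s3}  [seen]
{s0, s1, s3} --c--> {s0, s2, s3}  [seen]
{s0, s2} --a--> {s0, s1, s2, s3}  [seen]
{s0, s2} --b--> {s1, s2}  [seen]
{s0, s2} --c--> {s0, s3}  [new]
{s0, s1, s2} --a--> {s0, s1, s2, s3}  [seen]
{s0, s1, s2} --b--> {s0, s1, s2, s3}  [seen]
{s0, s1, s2} --c--> {s0, s2, s3}  [seen]
{s2, s3} --a--> {s0, s1, s2}  [seen]
{s2, s3} --b--> {s1, s2}  [seen]
{s2, s3} --c--> {s0, s2, s3}  [seen]
{s1, s2} --a--> ∅  [seen]
{s1, s2} --b--> {s0, s1, s2, s3}  [seen]
{s1, s2} --c--> {s0, s2}  [seen]
{s0, s3} --a--> {s0, s1, s2, s3}  [seen]
{s0, s3} --b--> {s1}  [seen]
{s0, s3} --c--> {s2, s3}  [seen]
Reachable DFA states: {s0}, {s0, s1, s2, s3}, {s1}, {s3}, {s0, s2, s3}, ∅, {s0, s1, s3}, {s0, s2}, {s0, s1, s2}, {s2, s3}, {s1, s2}, {s0, s3}.

12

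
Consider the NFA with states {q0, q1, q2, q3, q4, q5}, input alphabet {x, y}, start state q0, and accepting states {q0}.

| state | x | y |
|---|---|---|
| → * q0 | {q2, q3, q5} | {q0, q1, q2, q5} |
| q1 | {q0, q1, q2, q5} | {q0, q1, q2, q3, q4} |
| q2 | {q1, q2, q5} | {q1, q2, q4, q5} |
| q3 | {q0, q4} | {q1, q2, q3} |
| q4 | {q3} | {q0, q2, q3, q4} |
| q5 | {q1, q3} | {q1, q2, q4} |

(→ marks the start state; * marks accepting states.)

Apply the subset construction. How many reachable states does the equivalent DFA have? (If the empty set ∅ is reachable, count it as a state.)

Start state of the DFA: {q0}.
{q0} --x--> {q2, q3, q5}  [new]
{q0} --y--> {q0, q1, q2, q5}  [new]
{q2, q3, q5} --x--> {q0, q1, q2, q3, q4, q5}  [new]
{q2, q3, q5} --y--> {q1, q2, q3, q4, q5}  [new]
{q0, q1, q2, q5} --x--> {q0, q1, q2, q3, q5}  [new]
{q0, q1, q2, q5} --y--> {q0, q1, q2, q3, q4, q5}  [seen]
{q0, q1, q2, q3, q4, q5} --x--> {q0, q1, q2, q3, q4, q5}  [seen]
{q0, q1, q2, q3, q4, q5} --y--> {q0, q1, q2, q3, q4, q5}  [seen]
{q1, q2, q3, q4, q5} --x--> {q0, q1, q2, q3, q4, q5}  [seen]
{q1, q2, q3, q4, q5} --y--> {q0, q1, q2, q3, q4, q5}  [seen]
{q0, q1, q2, q3, q5} --x--> {q0, q1, q2, q3, q4, q5}  [seen]
{q0, q1, q2, q3, q5} --y--> {q0, q1, q2, q3, q4, q5}  [seen]
Reachable DFA states: {q0}, {q2, q3, q5}, {q0, q1, q2, q5}, {q0, q1, q2, q3, q4, q5}, {q1, q2, q3, q4, q5}, {q0, q1, q2, q3, q5}.

6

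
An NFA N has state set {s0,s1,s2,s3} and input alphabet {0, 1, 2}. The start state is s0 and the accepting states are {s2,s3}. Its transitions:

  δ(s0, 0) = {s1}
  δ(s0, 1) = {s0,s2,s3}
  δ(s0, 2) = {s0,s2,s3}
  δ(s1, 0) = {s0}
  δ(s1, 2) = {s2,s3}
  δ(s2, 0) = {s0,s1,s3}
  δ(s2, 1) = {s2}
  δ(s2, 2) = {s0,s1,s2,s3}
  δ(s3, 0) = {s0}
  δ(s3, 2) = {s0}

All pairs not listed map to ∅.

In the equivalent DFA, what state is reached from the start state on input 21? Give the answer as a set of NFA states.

{s0,s2,s3}

Start: {s0}.
δ(s0,2) = {s0,s2,s3}.
Union: {s0,s2,s3}.
After 2: {s0,s2,s3}.
δ(s0,1) = {s0,s2,s3}; δ(s2,1) = {s2}; δ(s3,1) = ∅.
Union: {s0,s2,s3}.
After 1: {s0,s2,s3}.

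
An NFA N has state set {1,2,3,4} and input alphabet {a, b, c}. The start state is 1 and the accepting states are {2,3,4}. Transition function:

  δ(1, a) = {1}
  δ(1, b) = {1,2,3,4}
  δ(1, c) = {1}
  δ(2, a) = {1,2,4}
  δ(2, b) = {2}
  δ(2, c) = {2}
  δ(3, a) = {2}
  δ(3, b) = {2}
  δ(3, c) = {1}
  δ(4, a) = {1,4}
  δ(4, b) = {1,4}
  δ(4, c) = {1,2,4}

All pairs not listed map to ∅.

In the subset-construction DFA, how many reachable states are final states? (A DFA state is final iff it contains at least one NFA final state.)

Start state of the DFA: {1}.
{1} --a--> {1}  [seen]
{1} --b--> {1,2,3,4}  [new]
{1} --c--> {1}  [seen]
{1,2,3,4} --a--> {1,2,4}  [new]
{1,2,3,4} --b--> {1,2,3,4}  [seen]
{1,2,3,4} --c--> {1,2,4}  [seen]
{1,2,4} --a--> {1,2,4}  [seen]
{1,2,4} --b--> {1,2,3,4}  [seen]
{1,2,4} --c--> {1,2,4}  [seen]
Reachable DFA states: {1}, {1,2,3,4}, {1,2,4}.
Accepting DFA states (contain an NFA accepting state): {1,2,3,4}, {1,2,4}.

2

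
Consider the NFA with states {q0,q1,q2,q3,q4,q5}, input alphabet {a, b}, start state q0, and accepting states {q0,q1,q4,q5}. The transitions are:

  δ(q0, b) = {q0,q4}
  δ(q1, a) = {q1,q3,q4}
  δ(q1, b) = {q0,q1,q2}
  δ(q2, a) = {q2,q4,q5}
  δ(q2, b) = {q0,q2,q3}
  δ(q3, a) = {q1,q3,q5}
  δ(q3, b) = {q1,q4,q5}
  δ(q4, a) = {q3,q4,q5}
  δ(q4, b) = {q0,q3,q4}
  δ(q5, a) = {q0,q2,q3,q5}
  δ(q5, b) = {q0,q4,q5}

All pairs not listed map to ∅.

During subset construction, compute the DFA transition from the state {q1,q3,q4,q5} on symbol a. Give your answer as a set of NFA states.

{q0,q1,q2,q3,q4,q5}

δ(q1,a) = {q1,q3,q4}; δ(q3,a) = {q1,q3,q5}; δ(q4,a) = {q3,q4,q5}; δ(q5,a) = {q0,q2,q3,q5}.
Union: {q0,q1,q2,q3,q4,q5}.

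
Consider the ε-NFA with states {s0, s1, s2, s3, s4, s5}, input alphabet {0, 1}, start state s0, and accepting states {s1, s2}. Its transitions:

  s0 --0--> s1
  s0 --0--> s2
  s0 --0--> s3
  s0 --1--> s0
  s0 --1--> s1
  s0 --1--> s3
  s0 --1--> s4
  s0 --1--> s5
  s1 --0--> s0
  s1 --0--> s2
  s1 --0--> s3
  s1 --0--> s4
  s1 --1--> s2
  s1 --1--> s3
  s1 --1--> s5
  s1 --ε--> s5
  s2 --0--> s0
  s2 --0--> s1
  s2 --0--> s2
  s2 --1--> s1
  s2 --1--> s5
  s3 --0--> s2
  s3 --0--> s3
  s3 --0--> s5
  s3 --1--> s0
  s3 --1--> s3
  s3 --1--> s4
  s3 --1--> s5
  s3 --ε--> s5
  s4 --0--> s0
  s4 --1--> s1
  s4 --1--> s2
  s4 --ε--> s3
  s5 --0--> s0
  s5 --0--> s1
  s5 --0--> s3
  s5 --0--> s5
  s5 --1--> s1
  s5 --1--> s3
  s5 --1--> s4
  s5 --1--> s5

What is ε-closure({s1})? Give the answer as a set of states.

Begin with {s1}.
s1 →ε {s5}; add s5.
ε-closure = {s1, s5}.

{s1, s5}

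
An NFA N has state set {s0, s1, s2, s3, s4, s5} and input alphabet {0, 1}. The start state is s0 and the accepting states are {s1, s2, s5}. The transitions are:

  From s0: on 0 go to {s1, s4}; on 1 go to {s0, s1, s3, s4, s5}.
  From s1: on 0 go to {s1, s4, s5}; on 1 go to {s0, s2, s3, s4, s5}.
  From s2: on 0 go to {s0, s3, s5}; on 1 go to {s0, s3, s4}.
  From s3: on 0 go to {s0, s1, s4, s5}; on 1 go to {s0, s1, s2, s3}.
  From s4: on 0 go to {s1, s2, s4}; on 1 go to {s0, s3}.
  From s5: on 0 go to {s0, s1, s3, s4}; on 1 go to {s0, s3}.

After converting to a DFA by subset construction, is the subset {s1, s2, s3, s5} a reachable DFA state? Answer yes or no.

no

Start state of the DFA: {s0}.
{s0} --0--> {s1, s4}  [new]
{s0} --1--> {s0, s1, s3, s4, s5}  [new]
{s1, s4} --0--> {s1, s2, s4, s5}  [new]
{s1, s4} --1--> {s0, s2, s3, s4, s5}  [new]
{s0, s1, s3, s4, s5} --0--> {s0, s1, s2, s3, s4, s5}  [new]
{s0, s1, s3, s4, s5} --1--> {s0, s1, s2, s3, s4, s5}  [seen]
{s1, s2, s4, s5} --0--> {s0, s1, s2, s3, s4, s5}  [seen]
{s1, s2, s4, s5} --1--> {s0, s2, s3, s4, s5}  [seen]
{s0, s2, s3, s4, s5} --0--> {s0, s1, s2, s3, s4, s5}  [seen]
{s0, s2, s3, s4, s5} --1--> {s0, s1, s2, s3, s4, s5}  [seen]
{s0, s1, s2, s3, s4, s5} --0--> {s0, s1, s2, s3, s4, s5}  [seen]
{s0, s1, s2, s3, s4, s5} --1--> {s0, s1, s2, s3, s4, s5}  [seen]
Reachable DFA states: {s0}, {s1, s4}, {s0, s1, s3, s4, s5}, {s1, s2, s4, s5}, {s0, s2, s3, s4, s5}, {s0, s1, s2, s3, s4, s5}.
{s1, s2, s3, s5} is not among them.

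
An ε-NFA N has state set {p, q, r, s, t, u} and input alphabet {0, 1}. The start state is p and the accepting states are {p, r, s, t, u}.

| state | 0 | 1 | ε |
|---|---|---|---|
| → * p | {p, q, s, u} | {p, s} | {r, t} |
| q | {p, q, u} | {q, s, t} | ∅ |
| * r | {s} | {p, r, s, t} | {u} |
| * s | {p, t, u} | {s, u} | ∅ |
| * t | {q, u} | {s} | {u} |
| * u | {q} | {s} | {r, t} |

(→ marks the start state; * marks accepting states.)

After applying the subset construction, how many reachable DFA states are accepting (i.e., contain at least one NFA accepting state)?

3

Start state of the DFA: {p, r, t, u} (ε-closure of the NFA start).
{p, r, t, u} --0--> {p, q, r, s, t, u}  [new]
{p, r, t, u} --1--> {p, r, s, t, u}  [new]
{p, q, r, s, t, u} --0--> {p, q, r, s, t, u}  [seen]
{p, q, r, s, t, u} --1--> {p, q, r, s, t, u}  [seen]
{p, r, s, t, u} --0--> {p, q, r, s, t, u}  [seen]
{p, r, s, t, u} --1--> {p, r, s, t, u}  [seen]
Reachable DFA states: {p, r, t, u}, {p, q, r, s, t, u}, {p, r, s, t, u}.
Accepting DFA states (contain an NFA accepting state): {p, r, t, u}, {p, q, r, s, t, u}, {p, r, s, t, u}.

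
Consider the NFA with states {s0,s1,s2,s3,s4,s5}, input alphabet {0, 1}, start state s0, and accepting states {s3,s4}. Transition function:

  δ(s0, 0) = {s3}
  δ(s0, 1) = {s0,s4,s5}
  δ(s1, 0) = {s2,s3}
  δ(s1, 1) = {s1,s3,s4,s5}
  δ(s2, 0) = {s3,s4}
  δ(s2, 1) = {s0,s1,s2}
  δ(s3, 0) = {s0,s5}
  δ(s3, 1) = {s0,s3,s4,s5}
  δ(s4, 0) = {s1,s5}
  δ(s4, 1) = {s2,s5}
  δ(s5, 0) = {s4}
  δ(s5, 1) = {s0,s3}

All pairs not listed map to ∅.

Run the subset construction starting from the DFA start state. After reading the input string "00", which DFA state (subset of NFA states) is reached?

{s0,s5}

Start: {s0}.
δ(s0,0) = {s3}.
Union: {s3}.
After 0: {s3}.
δ(s3,0) = {s0,s5}.
Union: {s0,s5}.
After 0: {s0,s5}.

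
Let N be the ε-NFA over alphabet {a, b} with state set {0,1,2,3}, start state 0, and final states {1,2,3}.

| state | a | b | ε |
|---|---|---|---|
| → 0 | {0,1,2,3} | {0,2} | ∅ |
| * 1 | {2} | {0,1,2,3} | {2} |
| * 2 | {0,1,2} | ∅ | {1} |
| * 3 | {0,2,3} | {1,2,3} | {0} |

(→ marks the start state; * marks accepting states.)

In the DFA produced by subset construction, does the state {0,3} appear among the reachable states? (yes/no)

Start state of the DFA: {0} (ε-closure of the NFA start).
{0} --a--> {0,1,2,3}  [new]
{0} --b--> {0,1,2}  [new]
{0,1,2,3} --a--> {0,1,2,3}  [seen]
{0,1,2,3} --b--> {0,1,2,3}  [seen]
{0,1,2} --a--> {0,1,2,3}  [seen]
{0,1,2} --b--> {0,1,2,3}  [seen]
Reachable DFA states: {0}, {0,1,2,3}, {0,1,2}.
{0,3} is not among them.

no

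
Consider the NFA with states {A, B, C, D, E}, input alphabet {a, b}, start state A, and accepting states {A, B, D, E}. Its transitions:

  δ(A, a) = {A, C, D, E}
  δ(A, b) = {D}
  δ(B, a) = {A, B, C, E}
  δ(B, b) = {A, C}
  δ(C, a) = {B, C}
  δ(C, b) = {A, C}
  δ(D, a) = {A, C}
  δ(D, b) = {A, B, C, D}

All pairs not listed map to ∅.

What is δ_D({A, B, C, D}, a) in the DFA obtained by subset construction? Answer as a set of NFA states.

δ(A,a) = {A, C, D, E}; δ(B,a) = {A, B, C, E}; δ(C,a) = {B, C}; δ(D,a) = {A, C}.
Union: {A, B, C, D, E}.

{A, B, C, D, E}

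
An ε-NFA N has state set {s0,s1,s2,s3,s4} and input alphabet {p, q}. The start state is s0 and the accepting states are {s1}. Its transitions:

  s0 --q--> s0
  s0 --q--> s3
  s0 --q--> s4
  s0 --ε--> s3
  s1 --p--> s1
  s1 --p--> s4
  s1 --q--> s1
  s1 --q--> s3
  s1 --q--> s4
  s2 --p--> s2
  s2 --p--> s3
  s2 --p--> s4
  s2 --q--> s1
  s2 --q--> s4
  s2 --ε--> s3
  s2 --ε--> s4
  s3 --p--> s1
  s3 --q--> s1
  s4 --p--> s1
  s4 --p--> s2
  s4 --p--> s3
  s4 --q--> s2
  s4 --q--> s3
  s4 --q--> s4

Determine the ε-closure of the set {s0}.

Begin with {s0}.
s0 →ε {s3}; add s3.
ε-closure = {s0,s3}.

{s0,s3}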